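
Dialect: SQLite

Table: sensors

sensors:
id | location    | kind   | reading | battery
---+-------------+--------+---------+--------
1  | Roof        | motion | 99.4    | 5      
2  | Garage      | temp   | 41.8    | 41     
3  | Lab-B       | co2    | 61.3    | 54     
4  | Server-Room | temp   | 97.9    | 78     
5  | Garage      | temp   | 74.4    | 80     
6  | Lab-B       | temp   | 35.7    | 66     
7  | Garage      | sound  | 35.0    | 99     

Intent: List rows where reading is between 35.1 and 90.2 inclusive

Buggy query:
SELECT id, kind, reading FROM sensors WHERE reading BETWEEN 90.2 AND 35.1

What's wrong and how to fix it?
Bug: BETWEEN expects the lower bound first; with 90.2 AND 35.1 the range is empty

Fix: Swap the bounds so the smaller value comes first

Corrected query:
SELECT id, kind, reading FROM sensors WHERE reading BETWEEN 35.1 AND 90.2

Result:
id | kind | reading
---+------+--------
2  | temp | 41.8   
3  | co2  | 61.3   
5  | temp | 74.4   
6  | temp | 35.7   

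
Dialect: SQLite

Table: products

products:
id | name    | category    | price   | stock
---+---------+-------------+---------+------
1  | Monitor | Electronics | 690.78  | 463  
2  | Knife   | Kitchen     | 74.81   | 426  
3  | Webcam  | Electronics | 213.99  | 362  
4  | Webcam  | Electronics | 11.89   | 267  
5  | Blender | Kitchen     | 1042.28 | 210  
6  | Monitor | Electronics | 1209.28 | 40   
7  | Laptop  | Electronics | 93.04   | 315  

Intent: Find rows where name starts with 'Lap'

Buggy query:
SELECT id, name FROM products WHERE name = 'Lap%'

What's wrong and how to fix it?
Bug: '=' compares the literal string including the % character; pattern matching needs LIKE

Fix: Replace '=' with LIKE so 'Lap%' is treated as a pattern

Corrected query:
SELECT id, name FROM products WHERE name LIKE 'Lap%'

Result:
id | name  
---+-------
7  | Laptop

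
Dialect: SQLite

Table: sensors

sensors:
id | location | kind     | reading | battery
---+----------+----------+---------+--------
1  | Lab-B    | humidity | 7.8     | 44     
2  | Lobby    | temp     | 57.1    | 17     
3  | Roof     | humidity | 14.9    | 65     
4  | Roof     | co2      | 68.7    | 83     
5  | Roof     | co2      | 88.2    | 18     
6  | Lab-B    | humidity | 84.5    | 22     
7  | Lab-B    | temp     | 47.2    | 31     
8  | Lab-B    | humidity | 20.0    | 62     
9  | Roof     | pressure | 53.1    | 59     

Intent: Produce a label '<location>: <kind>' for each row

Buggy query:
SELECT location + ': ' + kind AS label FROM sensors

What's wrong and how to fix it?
Bug: SQLite uses || for string concatenation; + coerces text to numbers (yielding 0)

Fix: Use the || operator for string concatenation

Corrected query:
SELECT location || ': ' || kind AS label FROM sensors

Result:
label          
---------------
Lab-B: humidity
Lobby: temp    
Roof: humidity 
Roof: co2      
Roof: co2      
Lab-B: humidity
Lab-B: temp    
Lab-B: humidity
Roof: pressure 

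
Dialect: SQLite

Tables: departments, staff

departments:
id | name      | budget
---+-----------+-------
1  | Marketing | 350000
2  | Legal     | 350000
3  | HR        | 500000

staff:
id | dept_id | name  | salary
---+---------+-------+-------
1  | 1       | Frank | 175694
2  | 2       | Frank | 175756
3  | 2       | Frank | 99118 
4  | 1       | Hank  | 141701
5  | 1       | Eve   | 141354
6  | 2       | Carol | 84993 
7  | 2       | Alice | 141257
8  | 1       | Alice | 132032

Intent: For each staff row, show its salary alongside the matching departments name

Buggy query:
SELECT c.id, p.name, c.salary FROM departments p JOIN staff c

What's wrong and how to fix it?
Bug: Missing join condition: each staff row is matched to all departments rows instead of just its own

Fix: Specify the join condition linking the foreign key to the parent id

Corrected query:
SELECT c.id, p.name, c.salary FROM departments p JOIN staff c ON c.dept_id = p.id

Result:
id | name      | salary
---+-----------+-------
1  | Marketing | 175694
2  | Legal     | 175756
3  | Legal     | 99118 
4  | Marketing | 141701
5  | Marketing | 141354
6  | Legal     | 84993 
7  | Legal     | 141257
8  | Marketing | 132032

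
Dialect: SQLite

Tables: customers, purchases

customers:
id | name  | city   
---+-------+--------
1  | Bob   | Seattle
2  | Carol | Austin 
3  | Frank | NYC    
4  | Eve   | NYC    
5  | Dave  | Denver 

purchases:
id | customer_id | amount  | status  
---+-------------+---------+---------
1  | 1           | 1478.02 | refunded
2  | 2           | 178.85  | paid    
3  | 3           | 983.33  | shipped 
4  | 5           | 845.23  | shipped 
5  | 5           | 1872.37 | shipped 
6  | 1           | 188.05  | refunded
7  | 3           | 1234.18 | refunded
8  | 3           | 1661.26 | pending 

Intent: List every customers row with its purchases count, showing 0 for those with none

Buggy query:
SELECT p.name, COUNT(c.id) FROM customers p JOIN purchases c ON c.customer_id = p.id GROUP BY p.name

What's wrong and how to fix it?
Bug: An inner join excludes parents with zero children

Fix: Use LEFT JOIN so parents without children still appear (COUNT(c.id) gives 0)

Corrected query:
SELECT p.name, COUNT(c.id) FROM customers p LEFT JOIN purchases c ON c.customer_id = p.id GROUP BY p.name

Result:
name  | COUNT(c.id)
------+------------
Bob   | 2          
Carol | 1          
Dave  | 2          
Eve   | 0          
Frank | 3          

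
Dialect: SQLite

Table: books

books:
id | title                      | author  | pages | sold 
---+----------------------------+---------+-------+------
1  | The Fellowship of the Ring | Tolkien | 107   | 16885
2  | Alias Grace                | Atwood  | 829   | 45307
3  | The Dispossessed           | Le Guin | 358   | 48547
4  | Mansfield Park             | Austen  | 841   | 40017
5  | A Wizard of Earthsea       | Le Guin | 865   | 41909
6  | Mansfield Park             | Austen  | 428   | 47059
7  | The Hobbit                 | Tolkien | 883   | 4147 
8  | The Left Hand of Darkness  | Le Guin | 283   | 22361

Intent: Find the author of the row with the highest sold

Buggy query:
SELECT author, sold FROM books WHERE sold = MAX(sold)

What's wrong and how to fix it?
Bug: WHERE is evaluated per row; an aggregate over the whole table isn't defined there

Fix: Wrap MAX in a scalar subquery so WHERE compares against a single value

Corrected query:
SELECT author, sold FROM books WHERE sold = (SELECT MAX(sold) FROM books)

Result:
author  | sold 
--------+------
Le Guin | 48547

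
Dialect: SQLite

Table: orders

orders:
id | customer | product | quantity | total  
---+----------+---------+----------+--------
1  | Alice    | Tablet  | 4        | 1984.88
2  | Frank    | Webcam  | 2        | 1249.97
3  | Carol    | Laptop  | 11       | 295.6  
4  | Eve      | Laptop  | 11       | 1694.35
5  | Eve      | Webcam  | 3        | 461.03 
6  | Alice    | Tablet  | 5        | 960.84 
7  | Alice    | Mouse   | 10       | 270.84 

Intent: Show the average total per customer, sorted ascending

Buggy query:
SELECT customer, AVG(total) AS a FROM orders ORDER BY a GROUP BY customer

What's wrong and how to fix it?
Bug: GROUP BY must precede ORDER BY

Fix: Reorder: SELECT … FROM … GROUP BY … ORDER BY …

Corrected query:
SELECT customer, AVG(total) AS a FROM orders GROUP BY customer ORDER BY a

Result:
customer | a          
---------+------------
Carol    | 295.6      
Alice    | 1072.186667
Eve      | 1077.69    
Frank    | 1249.97    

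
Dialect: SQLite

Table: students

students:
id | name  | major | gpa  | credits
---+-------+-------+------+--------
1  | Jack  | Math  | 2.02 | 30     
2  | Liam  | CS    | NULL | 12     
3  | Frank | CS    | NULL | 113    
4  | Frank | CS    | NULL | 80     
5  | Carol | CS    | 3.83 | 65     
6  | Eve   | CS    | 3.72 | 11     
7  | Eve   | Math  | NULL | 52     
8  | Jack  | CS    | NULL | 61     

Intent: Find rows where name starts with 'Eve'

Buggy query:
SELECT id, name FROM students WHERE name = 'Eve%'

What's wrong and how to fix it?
Bug: '=' compares the literal string including the % character; pattern matching needs LIKE

Fix: Use LIKE for wildcard pattern matching

Corrected query:
SELECT id, name FROM students WHERE name LIKE 'Eve%'

Result:
id | name
---+-----
6  | Eve 
7  | Eve 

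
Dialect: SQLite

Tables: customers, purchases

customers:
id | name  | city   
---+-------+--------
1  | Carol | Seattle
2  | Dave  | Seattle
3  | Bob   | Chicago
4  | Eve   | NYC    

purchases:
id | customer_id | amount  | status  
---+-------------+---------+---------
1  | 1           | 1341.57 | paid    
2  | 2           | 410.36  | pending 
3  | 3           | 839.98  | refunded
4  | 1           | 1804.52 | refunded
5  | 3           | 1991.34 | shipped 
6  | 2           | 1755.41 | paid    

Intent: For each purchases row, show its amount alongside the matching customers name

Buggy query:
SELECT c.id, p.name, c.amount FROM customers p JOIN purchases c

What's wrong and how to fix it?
Bug: JOIN with no ON clause produces a cartesian product; every purchases row pairs with every customers row

Fix: Add ON c.customer_id = p.id to the JOIN

Corrected query:
SELECT c.id, p.name, c.amount FROM customers p JOIN purchases c ON c.customer_id = p.id

Result:
id | name  | amount 
---+-------+--------
1  | Carol | 1341.57
2  | Dave  | 410.36 
3  | Bob   | 839.98 
4  | Carol | 1804.52
5  | Bob   | 1991.34
6  | Dave  | 1755.41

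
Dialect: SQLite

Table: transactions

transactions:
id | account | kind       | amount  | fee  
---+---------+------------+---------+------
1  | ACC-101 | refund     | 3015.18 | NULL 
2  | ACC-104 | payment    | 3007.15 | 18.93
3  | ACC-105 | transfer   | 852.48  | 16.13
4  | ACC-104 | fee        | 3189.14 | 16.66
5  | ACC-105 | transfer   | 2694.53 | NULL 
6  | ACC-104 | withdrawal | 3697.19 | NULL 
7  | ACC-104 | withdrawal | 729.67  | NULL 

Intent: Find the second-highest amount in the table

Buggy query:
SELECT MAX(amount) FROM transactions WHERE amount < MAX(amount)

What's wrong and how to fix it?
Bug: MAX(amount) on the right of the comparison is an aggregate-in-WHERE error

Fix: Compute the overall MAX in a subquery, then take MAX of rows below it

Corrected query:
SELECT MAX(amount) FROM transactions WHERE amount < (SELECT MAX(amount) FROM transactions)

Result:
MAX(amount)
-----------
3189.14    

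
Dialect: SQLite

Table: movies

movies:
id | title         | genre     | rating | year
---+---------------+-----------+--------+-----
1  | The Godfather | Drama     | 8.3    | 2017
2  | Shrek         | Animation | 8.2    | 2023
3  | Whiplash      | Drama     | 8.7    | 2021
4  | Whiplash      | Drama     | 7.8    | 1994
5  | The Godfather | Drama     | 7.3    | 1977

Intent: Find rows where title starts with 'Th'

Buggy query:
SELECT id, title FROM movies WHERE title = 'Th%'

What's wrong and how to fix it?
Bug: Wildcards only work with LIKE; '=' treats '%' as a literal character

Fix: Use LIKE for wildcard pattern matching

Corrected query:
SELECT id, title FROM movies WHERE title LIKE 'Th%'

Result:
id | title        
---+--------------
1  | The Godfather
5  | The Godfather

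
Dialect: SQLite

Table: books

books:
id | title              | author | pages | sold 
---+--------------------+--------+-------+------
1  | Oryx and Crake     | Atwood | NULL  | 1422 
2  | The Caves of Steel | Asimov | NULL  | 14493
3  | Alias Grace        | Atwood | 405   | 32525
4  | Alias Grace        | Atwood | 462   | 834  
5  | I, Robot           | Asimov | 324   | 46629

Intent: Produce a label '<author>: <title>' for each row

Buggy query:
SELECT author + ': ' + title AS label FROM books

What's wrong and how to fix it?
Bug: '+' is numeric addition; on text columns SQLite converts them to 0 instead of concatenating

Fix: Use the || operator for string concatenation

Corrected query:
SELECT author || ': ' || title AS label FROM books

Result:
label                     
--------------------------
Atwood: Oryx and Crake    
Asimov: The Caves of Steel
Atwood: Alias Grace       
Atwood: Alias Grace       
Asimov: I, Robot          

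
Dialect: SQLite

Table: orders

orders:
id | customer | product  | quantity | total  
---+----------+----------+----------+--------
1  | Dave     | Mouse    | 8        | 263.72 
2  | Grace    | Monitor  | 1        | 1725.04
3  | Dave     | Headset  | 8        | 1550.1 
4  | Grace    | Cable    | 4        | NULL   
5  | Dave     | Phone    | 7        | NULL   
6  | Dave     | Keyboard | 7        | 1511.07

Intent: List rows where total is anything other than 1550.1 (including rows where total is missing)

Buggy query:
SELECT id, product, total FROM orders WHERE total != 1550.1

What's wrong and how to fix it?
Bug: 'total != 1550.1' is unknown when total is NULL, so NULL rows are silently excluded

Fix: Handle NULL separately with IS NULL alongside the inequality

Corrected query:
SELECT id, product, total FROM orders WHERE total != 1550.1 OR total IS NULL

Result:
id | product  | total  
---+----------+--------
1  | Mouse    | 263.72 
2  | Monitor  | 1725.04
4  | Cable    | NULL   
5  | Phone    | NULL   
6  | Keyboard | 1511.07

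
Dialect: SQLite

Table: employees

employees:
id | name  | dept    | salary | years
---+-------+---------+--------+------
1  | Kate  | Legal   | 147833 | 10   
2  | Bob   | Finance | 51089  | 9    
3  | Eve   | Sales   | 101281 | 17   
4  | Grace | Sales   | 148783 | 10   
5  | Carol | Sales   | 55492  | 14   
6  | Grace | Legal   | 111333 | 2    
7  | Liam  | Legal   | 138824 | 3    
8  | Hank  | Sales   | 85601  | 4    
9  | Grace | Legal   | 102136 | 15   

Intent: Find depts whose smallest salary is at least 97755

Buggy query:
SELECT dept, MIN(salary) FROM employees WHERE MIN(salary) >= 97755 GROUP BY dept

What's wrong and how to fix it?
Bug: MIN() in WHERE is a misuse of aggregate

Fix: Use HAVING for the per-group MIN condition

Corrected query:
SELECT dept, MIN(salary) FROM employees GROUP BY dept HAVING MIN(salary) >= 97755

Result:
dept  | MIN(salary)
------+------------
Legal | 102136     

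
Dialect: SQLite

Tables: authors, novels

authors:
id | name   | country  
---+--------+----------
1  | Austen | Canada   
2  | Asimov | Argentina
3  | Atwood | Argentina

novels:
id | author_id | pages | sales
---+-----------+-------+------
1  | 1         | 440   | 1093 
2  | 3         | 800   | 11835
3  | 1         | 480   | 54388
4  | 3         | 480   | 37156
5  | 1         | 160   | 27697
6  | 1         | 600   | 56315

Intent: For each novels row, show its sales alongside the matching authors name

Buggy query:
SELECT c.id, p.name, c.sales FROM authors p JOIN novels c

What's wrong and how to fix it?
Bug: Missing join condition: each novels row is matched to all authors rows instead of just its own

Fix: Specify the join condition linking the foreign key to the parent id

Corrected query:
SELECT c.id, p.name, c.sales FROM authors p JOIN novels c ON c.author_id = p.id

Result:
id | name   | sales
---+--------+------
1  | Austen | 1093 
2  | Atwood | 11835
3  | Austen | 54388
4  | Atwood | 37156
5  | Austen | 27697
6  | Austen | 56315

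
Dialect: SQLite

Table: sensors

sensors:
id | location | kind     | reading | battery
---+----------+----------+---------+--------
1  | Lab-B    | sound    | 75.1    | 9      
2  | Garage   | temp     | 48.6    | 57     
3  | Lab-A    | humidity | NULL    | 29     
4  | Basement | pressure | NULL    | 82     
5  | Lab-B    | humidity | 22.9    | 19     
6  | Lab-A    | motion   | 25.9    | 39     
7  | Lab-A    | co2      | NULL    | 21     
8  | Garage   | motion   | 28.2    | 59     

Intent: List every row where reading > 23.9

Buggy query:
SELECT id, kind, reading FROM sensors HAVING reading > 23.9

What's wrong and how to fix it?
Bug: HAVING filters the output of aggregation, but this query has no GROUP BY and no aggregate functions, so SQLite rejects it (HAVING clause on a non-aggregate query); the condition here is per row

Fix: Use WHERE for row-level filtering

Corrected query:
SELECT id, kind, reading FROM sensors WHERE reading > 23.9

Result:
id | kind   | reading
---+--------+--------
1  | sound  | 75.1   
2  | temp   | 48.6   
6  | motion | 25.9   
8  | motion | 28.2   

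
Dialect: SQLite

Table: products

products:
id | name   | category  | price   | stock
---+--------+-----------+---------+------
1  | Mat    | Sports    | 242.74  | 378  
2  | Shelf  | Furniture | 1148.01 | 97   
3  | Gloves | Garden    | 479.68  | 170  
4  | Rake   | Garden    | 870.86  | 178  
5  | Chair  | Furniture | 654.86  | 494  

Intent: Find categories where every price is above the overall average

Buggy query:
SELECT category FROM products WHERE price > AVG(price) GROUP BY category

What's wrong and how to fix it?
Bug: WHERE evaluates per row before aggregation, so AVG() is unavailable

Fix: Compute the overall average in a scalar subquery and compare each group's MIN against it in HAVING

Corrected query:
SELECT category FROM products GROUP BY category HAVING MIN(price) > (SELECT AVG(price) FROM products)

Result:
(no rows)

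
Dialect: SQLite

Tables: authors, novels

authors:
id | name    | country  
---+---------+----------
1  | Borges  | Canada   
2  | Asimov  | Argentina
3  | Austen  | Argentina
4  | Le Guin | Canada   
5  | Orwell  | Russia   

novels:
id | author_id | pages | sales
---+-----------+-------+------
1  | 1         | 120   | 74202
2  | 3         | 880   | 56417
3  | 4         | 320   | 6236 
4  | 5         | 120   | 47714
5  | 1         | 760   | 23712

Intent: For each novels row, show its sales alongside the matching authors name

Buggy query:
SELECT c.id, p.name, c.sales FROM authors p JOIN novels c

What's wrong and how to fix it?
Bug: JOIN with no ON clause produces a cartesian product; every novels row pairs with every authors row

Fix: Add ON c.author_id = p.id to the JOIN

Corrected query:
SELECT c.id, p.name, c.sales FROM authors p JOIN novels c ON c.author_id = p.id

Result:
id | name    | sales
---+---------+------
1  | Borges  | 74202
2  | Austen  | 56417
3  | Le Guin | 6236 
4  | Orwell  | 47714
5  | Borges  | 23712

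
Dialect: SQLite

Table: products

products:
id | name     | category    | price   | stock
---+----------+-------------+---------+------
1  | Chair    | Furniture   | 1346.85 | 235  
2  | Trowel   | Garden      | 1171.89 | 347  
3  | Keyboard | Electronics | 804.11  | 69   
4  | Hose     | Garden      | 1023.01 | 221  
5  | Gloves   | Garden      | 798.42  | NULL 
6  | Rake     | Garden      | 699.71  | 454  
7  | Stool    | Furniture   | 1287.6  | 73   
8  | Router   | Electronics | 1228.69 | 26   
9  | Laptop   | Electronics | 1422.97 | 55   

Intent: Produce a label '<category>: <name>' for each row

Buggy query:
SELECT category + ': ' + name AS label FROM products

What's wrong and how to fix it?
Bug: '+' is numeric addition; on text columns SQLite converts them to 0 instead of concatenating

Fix: Use the || operator for string concatenation

Corrected query:
SELECT category || ': ' || name AS label FROM products

Result:
label                
---------------------
Furniture: Chair     
Garden: Trowel       
Electronics: Keyboard
Garden: Hose         
Garden: Gloves       
Garden: Rake         
Furniture: Stool     
Electronics: Router  
Electronics: Laptop  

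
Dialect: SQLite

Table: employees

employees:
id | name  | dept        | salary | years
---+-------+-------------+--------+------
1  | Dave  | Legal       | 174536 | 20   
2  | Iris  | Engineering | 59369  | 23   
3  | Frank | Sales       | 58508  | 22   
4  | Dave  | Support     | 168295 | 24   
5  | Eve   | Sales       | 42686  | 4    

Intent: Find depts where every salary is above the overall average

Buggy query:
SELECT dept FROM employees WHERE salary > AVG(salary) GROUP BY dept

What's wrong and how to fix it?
Bug: AVG() is an aggregate; it can't sit directly in WHERE

Fix: Compute the overall average in a scalar subquery and compare each group's MIN against it in HAVING

Corrected query:
SELECT dept FROM employees GROUP BY dept HAVING MIN(salary) > (SELECT AVG(salary) FROM employees)

Result:
dept   
-------
Legal  
Support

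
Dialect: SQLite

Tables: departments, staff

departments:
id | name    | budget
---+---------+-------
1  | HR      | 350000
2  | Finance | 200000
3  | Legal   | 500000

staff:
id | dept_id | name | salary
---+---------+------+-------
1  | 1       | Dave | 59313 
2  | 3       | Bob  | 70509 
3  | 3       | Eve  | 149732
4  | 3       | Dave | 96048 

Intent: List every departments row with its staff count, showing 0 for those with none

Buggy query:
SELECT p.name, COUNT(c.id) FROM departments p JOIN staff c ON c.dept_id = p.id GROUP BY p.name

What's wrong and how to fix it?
Bug: INNER JOIN drops departments rows that have no matching staff rows

Fix: Switch to LEFT JOIN to retain unmatched parent rows

Corrected query:
SELECT p.name, COUNT(c.id) FROM departments p LEFT JOIN staff c ON c.dept_id = p.id GROUP BY p.name

Result:
name    | COUNT(c.id)
--------+------------
Finance | 0          
HR      | 1          
Legal   | 3          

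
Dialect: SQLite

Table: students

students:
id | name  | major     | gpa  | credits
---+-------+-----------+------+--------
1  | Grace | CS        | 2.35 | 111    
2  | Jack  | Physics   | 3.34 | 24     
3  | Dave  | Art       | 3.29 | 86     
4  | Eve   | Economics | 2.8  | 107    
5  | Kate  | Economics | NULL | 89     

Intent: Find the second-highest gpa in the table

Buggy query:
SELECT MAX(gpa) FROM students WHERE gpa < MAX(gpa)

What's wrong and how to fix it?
Bug: MAX(gpa) on the right of the comparison is an aggregate-in-WHERE error

Fix: Compute the overall MAX in a subquery, then take MAX of rows below it

Corrected query:
SELECT MAX(gpa) FROM students WHERE gpa < (SELECT MAX(gpa) FROM students)

Result:
MAX(gpa)
--------
3.29    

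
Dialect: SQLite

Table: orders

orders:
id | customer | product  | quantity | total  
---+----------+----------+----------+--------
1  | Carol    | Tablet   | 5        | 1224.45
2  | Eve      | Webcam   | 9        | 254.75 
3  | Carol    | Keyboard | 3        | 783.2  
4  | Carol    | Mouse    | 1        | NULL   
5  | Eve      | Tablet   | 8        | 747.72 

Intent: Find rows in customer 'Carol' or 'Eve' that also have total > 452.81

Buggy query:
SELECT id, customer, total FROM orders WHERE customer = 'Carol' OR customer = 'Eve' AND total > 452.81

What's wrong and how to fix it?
Bug: AND binds tighter than OR, so this parses as customer = 'Carol' OR (customer = 'Eve' AND total > 452.81)

Fix: Group the OR with parentheses (or use IN), then AND the threshold

Corrected query:
SELECT id, customer, total FROM orders WHERE (customer = 'Carol' OR customer = 'Eve') AND total > 452.81

Result:
id | customer | total  
---+----------+--------
1  | Carol    | 1224.45
3  | Carol    | 783.2  
5  | Eve      | 747.72 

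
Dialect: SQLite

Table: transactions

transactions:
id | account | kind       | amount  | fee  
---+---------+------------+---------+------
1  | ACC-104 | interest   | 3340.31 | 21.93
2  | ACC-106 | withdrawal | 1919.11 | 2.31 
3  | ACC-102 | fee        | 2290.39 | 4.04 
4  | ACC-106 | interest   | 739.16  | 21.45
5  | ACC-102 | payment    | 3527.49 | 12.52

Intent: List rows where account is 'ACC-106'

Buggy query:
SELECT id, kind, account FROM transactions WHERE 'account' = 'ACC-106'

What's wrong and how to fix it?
Bug: 'account' in single quotes is a string literal, not the column; the comparison is literal-vs-literal and never true

Fix: Reference the column as account without single quotes

Corrected query:
SELECT id, kind, account FROM transactions WHERE account = 'ACC-106'

Result:
id | kind       | account
---+------------+--------
2  | withdrawal | ACC-106
4  | interest   | ACC-106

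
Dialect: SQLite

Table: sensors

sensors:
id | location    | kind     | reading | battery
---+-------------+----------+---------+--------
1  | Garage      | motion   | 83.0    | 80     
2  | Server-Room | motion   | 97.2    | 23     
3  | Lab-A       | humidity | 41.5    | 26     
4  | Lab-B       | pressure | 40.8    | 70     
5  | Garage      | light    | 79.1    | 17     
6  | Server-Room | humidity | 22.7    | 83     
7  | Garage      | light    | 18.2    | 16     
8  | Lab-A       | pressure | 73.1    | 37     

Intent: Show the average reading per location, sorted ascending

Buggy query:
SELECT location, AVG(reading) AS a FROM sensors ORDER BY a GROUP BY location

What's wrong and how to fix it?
Bug: GROUP BY must precede ORDER BY

Fix: Reorder: SELECT … FROM … GROUP BY … ORDER BY …

Corrected query:
SELECT location, AVG(reading) AS a FROM sensors GROUP BY location ORDER BY a

Result:
location    | a    
------------+------
Lab-B       | 40.8 
Lab-A       | 57.3 
Server-Room | 59.95
Garage      | 60.1 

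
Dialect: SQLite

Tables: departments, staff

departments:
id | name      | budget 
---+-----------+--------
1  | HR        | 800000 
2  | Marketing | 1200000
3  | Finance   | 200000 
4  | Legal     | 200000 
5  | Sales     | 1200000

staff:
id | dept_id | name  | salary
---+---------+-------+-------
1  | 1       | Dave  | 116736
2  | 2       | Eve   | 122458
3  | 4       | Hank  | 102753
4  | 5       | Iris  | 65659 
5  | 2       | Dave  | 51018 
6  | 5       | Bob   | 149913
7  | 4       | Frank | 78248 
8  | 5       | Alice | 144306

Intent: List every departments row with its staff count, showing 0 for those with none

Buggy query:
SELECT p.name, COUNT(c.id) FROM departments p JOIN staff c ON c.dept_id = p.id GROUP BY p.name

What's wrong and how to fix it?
Bug: An inner join excludes parents with zero children

Fix: Use LEFT JOIN so parents without children still appear (COUNT(c.id) gives 0)

Corrected query:
SELECT p.name, COUNT(c.id) FROM departments p LEFT JOIN staff c ON c.dept_id = p.id GROUP BY p.name

Result:
name      | COUNT(c.id)
----------+------------
Finance   | 0          
HR        | 1          
Legal     | 2          
Marketing | 2          
Sales     | 3          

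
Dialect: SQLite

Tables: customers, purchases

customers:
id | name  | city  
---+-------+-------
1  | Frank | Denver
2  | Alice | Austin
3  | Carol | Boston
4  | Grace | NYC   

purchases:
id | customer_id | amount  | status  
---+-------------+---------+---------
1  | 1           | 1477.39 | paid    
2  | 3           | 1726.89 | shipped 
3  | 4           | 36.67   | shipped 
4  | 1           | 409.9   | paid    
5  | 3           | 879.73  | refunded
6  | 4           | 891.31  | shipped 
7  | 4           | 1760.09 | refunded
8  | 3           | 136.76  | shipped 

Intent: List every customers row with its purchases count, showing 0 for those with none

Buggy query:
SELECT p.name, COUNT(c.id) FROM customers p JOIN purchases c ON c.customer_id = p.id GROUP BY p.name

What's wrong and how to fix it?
Bug: INNER JOIN drops customers rows that have no matching purchases rows

Fix: Use LEFT JOIN so parents without children still appear (COUNT(c.id) gives 0)

Corrected query:
SELECT p.name, COUNT(c.id) FROM customers p LEFT JOIN purchases c ON c.customer_id = p.id GROUP BY p.name

Result:
name  | COUNT(c.id)
------+------------
Alice | 0          
Carol | 3          
Frank | 2          
Grace | 3          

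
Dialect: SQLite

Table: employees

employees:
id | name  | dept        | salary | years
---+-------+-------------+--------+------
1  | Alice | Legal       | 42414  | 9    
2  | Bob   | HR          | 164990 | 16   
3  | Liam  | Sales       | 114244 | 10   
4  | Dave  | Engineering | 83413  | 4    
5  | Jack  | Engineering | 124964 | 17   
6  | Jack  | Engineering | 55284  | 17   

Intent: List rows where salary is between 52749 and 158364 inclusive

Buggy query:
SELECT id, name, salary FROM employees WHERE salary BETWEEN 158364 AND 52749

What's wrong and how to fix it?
Bug: The bounds are reversed; BETWEEN a AND b requires a <= b to match anything

Fix: Write BETWEEN 52749 AND 158364

Corrected query:
SELECT id, name, salary FROM employees WHERE salary BETWEEN 52749 AND 158364

Result:
id | name | salary
---+------+-------
3  | Liam | 114244
4  | Dave | 83413 
5  | Jack | 124964
6  | Jack | 55284 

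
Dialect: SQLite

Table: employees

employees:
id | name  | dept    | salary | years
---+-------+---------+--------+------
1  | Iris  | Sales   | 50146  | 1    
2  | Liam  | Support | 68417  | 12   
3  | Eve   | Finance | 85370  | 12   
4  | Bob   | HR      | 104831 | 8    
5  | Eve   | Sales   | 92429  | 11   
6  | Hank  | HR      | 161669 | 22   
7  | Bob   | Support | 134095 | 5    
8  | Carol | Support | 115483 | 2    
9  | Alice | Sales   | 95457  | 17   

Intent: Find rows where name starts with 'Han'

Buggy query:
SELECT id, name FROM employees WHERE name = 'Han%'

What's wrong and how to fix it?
Bug: '=' compares the literal string including the % character; pattern matching needs LIKE

Fix: Replace '=' with LIKE so 'Han%' is treated as a pattern

Corrected query:
SELECT id, name FROM employees WHERE name LIKE 'Han%'

Result:
id | name
---+-----
6  | Hank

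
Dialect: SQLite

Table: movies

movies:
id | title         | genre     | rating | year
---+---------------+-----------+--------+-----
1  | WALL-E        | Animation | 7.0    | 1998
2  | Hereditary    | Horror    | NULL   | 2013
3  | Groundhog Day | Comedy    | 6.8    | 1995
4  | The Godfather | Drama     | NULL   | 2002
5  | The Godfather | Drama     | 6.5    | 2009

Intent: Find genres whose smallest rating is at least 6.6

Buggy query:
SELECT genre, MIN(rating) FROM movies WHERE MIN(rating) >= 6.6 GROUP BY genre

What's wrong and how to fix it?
Bug: MIN() in WHERE is a misuse of aggregate

Fix: Replace WHERE with HAVING after the GROUP BY

Corrected query:
SELECT genre, MIN(rating) FROM movies GROUP BY genre HAVING MIN(rating) >= 6.6

Result:
genre     | MIN(rating)
----------+------------
Animation | 7          
Comedy    | 6.8        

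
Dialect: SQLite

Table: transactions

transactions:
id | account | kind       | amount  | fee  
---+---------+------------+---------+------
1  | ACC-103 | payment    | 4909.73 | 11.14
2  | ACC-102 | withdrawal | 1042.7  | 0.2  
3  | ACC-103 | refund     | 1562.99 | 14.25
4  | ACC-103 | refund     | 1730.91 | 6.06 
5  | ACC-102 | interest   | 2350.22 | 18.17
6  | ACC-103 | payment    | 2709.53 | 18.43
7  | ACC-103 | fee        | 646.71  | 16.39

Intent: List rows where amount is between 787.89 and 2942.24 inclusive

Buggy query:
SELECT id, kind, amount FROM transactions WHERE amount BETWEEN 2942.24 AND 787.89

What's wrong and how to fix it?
Bug: The bounds are reversed; BETWEEN a AND b requires a <= b to match anything

Fix: Swap the bounds so the smaller value comes first

Corrected query:
SELECT id, kind, amount FROM transactions WHERE amount BETWEEN 787.89 AND 2942.24

Result:
id | kind       | amount 
---+------------+--------
2  | withdrawal | 1042.7 
3  | refund     | 1562.99
4  | refund     | 1730.91
5  | interest   | 2350.22
6  | payment    | 2709.53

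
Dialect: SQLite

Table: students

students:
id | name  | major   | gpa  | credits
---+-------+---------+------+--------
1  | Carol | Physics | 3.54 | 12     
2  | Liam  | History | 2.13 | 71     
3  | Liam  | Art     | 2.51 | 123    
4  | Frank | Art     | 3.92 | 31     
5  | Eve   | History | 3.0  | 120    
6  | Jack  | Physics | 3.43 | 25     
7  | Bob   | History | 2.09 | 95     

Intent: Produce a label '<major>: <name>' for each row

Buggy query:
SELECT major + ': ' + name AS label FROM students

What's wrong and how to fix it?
Bug: SQLite uses || for string concatenation; + coerces text to numbers (yielding 0)

Fix: Replace + with || to concatenate text

Corrected query:
SELECT major || ': ' || name AS label FROM students

Result:
label         
--------------
Physics: Carol
History: Liam 
Art: Liam     
Art: Frank    
History: Eve  
Physics: Jack 
History: Bob  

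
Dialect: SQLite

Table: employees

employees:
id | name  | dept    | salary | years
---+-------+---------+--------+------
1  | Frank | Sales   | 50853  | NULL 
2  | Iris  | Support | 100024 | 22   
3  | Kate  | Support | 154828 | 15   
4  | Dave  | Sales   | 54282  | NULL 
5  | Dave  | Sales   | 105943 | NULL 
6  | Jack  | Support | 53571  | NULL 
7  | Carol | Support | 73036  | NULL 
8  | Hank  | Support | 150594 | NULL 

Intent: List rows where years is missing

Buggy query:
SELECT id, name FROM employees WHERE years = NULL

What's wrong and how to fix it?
Bug: Comparing to NULL with '=' never matches; NULL = NULL is unknown, not true

Fix: Use IS NULL to test for NULL

Corrected query:
SELECT id, name FROM employees WHERE years IS NULL

Result:
id | name 
---+------
1  | Frank
4  | Dave 
5  | Dave 
6  | Jack 
7  | Carol
8  | Hank 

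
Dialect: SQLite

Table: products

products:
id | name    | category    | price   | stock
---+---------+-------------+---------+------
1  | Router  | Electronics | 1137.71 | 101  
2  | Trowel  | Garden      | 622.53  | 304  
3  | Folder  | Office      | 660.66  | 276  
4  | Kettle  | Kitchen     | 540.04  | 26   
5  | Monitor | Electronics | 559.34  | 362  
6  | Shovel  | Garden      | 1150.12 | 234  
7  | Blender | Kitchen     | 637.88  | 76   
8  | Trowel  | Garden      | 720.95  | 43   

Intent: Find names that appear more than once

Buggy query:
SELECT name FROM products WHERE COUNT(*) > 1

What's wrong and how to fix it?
Bug: COUNT(*) is an aggregate and cannot be used in WHERE

Fix: Group first, then use HAVING for the count condition

Corrected query:
SELECT name FROM products GROUP BY name HAVING COUNT(*) > 1

Result:
name  
------
Trowel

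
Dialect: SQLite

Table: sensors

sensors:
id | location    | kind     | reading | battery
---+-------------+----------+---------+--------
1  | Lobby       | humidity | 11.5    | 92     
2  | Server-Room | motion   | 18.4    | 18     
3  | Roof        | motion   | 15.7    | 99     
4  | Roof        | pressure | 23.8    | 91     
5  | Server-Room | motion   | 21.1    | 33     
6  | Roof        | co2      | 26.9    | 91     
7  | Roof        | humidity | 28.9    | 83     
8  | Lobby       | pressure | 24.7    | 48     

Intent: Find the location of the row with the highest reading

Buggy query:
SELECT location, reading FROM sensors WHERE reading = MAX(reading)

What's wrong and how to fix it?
Bug: MAX(reading) is an aggregate and cannot be used directly in WHERE

Fix: Use a subquery: WHERE reading = (SELECT MAX(reading) FROM sensors)

Corrected query:
SELECT location, reading FROM sensors WHERE reading = (SELECT MAX(reading) FROM sensors)

Result:
location | reading
---------+--------
Roof     | 28.9   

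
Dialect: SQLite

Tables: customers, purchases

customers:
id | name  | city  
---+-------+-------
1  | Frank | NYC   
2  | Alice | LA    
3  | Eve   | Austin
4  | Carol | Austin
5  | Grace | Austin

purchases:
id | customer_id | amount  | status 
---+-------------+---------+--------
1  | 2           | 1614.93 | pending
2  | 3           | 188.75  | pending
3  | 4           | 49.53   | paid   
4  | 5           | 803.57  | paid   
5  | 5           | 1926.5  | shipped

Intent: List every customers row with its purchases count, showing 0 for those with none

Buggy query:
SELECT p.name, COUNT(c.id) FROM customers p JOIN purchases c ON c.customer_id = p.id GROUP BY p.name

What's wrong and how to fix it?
Bug: INNER JOIN drops customers rows that have no matching purchases rows

Fix: Use LEFT JOIN so parents without children still appear (COUNT(c.id) gives 0)

Corrected query:
SELECT p.name, COUNT(c.id) FROM customers p LEFT JOIN purchases c ON c.customer_id = p.id GROUP BY p.name

Result:
name  | COUNT(c.id)
------+------------
Alice | 1          
Carol | 1          
Eve   | 1          
Frank | 0          
Grace | 2          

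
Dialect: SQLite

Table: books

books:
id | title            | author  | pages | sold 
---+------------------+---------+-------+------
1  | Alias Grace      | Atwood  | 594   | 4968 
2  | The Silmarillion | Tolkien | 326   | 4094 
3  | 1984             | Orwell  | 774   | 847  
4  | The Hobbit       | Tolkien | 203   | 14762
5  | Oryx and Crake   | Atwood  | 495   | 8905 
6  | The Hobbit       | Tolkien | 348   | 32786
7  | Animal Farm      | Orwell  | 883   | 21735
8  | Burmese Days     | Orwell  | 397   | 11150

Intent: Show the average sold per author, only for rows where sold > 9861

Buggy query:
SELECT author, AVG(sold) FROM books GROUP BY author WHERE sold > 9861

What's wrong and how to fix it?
Bug: WHERE cannot follow GROUP BY

Fix: Move the WHERE clause before GROUP BY

Corrected query:
SELECT author, AVG(sold) FROM books WHERE sold > 9861 GROUP BY author

Result:
author  | AVG(sold)
--------+----------
Orwell  | 16442.5  
Tolkien | 23774    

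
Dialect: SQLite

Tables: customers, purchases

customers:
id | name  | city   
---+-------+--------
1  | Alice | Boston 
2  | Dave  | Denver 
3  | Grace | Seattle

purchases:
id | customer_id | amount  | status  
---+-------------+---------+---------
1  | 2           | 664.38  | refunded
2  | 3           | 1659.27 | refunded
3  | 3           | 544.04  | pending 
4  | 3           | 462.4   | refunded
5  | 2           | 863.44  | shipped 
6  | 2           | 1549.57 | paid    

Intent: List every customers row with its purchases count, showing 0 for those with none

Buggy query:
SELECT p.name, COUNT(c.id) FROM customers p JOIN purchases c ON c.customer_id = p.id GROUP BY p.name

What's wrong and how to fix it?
Bug: An inner join excludes parents with zero children

Fix: Switch to LEFT JOIN to retain unmatched parent rows

Corrected query:
SELECT p.name, COUNT(c.id) FROM customers p LEFT JOIN purchases c ON c.customer_id = p.id GROUP BY p.name

Result:
name  | COUNT(c.id)
------+------------
Alice | 0          
Dave  | 3          
Grace | 3          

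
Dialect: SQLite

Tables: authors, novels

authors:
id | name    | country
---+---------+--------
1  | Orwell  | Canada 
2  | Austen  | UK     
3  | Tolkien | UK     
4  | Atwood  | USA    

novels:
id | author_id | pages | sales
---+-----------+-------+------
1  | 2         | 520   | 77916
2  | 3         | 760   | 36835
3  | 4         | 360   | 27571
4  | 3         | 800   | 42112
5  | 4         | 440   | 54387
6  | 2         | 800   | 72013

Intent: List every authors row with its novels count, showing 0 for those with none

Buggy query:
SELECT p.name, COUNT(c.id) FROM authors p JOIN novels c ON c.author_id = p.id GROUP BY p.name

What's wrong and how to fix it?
Bug: INNER JOIN drops authors rows that have no matching novels rows

Fix: Switch to LEFT JOIN to retain unmatched parent rows

Corrected query:
SELECT p.name, COUNT(c.id) FROM authors p LEFT JOIN novels c ON c.author_id = p.id GROUP BY p.name

Result:
name    | COUNT(c.id)
--------+------------
Atwood  | 2          
Austen  | 2          
Orwell  | 0          
Tolkien | 2          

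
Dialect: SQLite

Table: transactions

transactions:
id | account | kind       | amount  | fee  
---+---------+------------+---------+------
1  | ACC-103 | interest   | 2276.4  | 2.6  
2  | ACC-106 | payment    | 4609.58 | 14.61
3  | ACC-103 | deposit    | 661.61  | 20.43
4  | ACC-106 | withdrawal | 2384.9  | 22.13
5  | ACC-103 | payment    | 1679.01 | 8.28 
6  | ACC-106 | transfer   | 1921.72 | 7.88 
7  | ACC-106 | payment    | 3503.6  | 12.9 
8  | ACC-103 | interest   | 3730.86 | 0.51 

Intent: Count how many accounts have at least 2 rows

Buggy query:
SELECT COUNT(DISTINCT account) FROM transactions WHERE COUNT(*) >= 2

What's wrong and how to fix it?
Bug: COUNT(*) cannot appear in WHERE; the per-group count doesn't exist yet

Fix: Group first with HAVING COUNT(*) >= 2, then COUNT the resulting groups

Corrected query:
SELECT COUNT(*) FROM (SELECT account FROM transactions GROUP BY account HAVING COUNT(*) >= 2)

Result:
COUNT(*)
--------
2       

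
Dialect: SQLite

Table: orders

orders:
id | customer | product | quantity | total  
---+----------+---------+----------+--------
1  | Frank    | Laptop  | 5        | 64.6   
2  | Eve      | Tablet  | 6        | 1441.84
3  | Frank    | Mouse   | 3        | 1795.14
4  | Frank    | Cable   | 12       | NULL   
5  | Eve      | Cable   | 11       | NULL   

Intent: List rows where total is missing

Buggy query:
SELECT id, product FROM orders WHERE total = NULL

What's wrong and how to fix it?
Bug: Comparing to NULL with '=' never matches; NULL = NULL is unknown, not true

Fix: Replace '= NULL' with 'IS NULL'

Corrected query:
SELECT id, product FROM orders WHERE total IS NULL

Result:
id | product
---+--------
4  | Cable  
5  | Cable  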